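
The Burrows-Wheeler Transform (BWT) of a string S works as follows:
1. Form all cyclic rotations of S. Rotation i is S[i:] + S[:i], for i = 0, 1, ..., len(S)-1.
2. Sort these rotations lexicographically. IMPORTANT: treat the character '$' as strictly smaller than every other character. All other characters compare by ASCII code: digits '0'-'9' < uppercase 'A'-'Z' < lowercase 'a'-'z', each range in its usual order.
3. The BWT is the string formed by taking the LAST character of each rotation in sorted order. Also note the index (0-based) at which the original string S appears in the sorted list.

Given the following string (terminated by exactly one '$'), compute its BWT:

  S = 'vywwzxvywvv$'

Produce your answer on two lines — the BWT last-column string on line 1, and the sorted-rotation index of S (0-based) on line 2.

Answer: vvwx$yywzvvw
4

Derivation:
All 12 rotations (rotation i = S[i:]+S[:i]):
  rot[0] = vywwzxvywvv$
  rot[1] = ywwzxvywvv$v
  rot[2] = wwzxvywvv$vy
  rot[3] = wzxvywvv$vyw
  rot[4] = zxvywvv$vyww
  rot[5] = xvywvv$vywwz
  rot[6] = vywvv$vywwzx
  rot[7] = ywvv$vywwzxv
  rot[8] = wvv$vywwzxvy
  rot[9] = vv$vywwzxvyw
  rot[10] = v$vywwzxvywv
  rot[11] = $vywwzxvywvv
Sorted (with $ < everything):
  sorted[0] = $vywwzxvywvv  (last char: 'v')
  sorted[1] = v$vywwzxvywv  (last char: 'v')
  sorted[2] = vv$vywwzxvyw  (last char: 'w')
  sorted[3] = vywvv$vywwzx  (last char: 'x')
  sorted[4] = vywwzxvywvv$  (last char: '$')
  sorted[5] = wvv$vywwzxvy  (last char: 'y')
  sorted[6] = wwzxvywvv$vy  (last char: 'y')
  sorted[7] = wzxvywvv$vyw  (last char: 'w')
  sorted[8] = xvywvv$vywwz  (last char: 'z')
  sorted[9] = ywvv$vywwzxv  (last char: 'v')
  sorted[10] = ywwzxvywvv$v  (last char: 'v')
  sorted[11] = zxvywvv$vyww  (last char: 'w')
Last column: vvwx$yywzvvw
Original string S is at sorted index 4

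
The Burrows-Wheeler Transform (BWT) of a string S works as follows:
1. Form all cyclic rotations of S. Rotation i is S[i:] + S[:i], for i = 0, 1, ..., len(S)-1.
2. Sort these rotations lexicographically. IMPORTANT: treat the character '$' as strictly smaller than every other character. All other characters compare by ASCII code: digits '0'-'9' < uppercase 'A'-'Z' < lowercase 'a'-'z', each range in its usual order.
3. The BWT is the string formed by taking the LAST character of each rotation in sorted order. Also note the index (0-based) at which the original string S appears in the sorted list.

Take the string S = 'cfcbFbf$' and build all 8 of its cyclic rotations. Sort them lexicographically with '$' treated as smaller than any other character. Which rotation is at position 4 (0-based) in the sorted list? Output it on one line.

All 8 rotations (rotation i = S[i:]+S[:i]):
  rot[0] = cfcbFbf$
  rot[1] = fcbFbf$c
  rot[2] = cbFbf$cf
  rot[3] = bFbf$cfc
  rot[4] = Fbf$cfcb
  rot[5] = bf$cfcbF
  rot[6] = f$cfcbFb
  rot[7] = $cfcbFbf
Sorted (with $ < everything):
  sorted[0] = $cfcbFbf
  sorted[1] = Fbf$cfcb
  sorted[2] = bFbf$cfc
  sorted[3] = bf$cfcbF
  sorted[4] = cbFbf$cf
  sorted[5] = cfcbFbf$
  sorted[6] = f$cfcbFb
  sorted[7] = fcbFbf$c
sorted[4] = cbFbf$cf

Answer: cbFbf$cf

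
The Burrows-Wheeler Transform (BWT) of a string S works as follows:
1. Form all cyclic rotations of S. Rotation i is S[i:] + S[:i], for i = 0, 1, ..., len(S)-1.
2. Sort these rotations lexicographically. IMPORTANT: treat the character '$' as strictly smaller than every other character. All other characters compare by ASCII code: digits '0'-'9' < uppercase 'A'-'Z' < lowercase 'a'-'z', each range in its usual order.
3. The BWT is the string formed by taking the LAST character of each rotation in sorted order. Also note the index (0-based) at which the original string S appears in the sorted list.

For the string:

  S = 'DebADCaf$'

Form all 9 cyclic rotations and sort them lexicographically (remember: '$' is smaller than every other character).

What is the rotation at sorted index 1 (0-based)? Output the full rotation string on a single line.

All 9 rotations (rotation i = S[i:]+S[:i]):
  rot[0] = DebADCaf$
  rot[1] = ebADCaf$D
  rot[2] = bADCaf$De
  rot[3] = ADCaf$Deb
  rot[4] = DCaf$DebA
  rot[5] = Caf$DebAD
  rot[6] = af$DebADC
  rot[7] = f$DebADCa
  rot[8] = $DebADCaf
Sorted (with $ < everything):
  sorted[0] = $DebADCaf
  sorted[1] = ADCaf$Deb
  sorted[2] = Caf$DebAD
  sorted[3] = DCaf$DebA
  sorted[4] = DebADCaf$
  sorted[5] = af$DebADC
  sorted[6] = bADCaf$De
  sorted[7] = ebADCaf$D
  sorted[8] = f$DebADCa
sorted[1] = ADCaf$Deb

Answer: ADCaf$Deb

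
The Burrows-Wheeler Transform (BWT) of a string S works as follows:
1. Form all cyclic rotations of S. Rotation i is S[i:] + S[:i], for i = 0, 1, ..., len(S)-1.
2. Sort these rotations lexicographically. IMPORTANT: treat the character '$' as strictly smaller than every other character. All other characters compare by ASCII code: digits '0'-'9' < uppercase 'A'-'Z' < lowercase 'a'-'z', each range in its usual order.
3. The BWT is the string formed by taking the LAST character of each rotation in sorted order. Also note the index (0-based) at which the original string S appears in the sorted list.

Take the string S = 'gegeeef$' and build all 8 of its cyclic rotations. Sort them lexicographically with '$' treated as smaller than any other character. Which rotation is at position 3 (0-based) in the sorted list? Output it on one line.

Answer: ef$gegee

Derivation:
All 8 rotations (rotation i = S[i:]+S[:i]):
  rot[0] = gegeeef$
  rot[1] = egeeef$g
  rot[2] = geeef$ge
  rot[3] = eeef$geg
  rot[4] = eef$gege
  rot[5] = ef$gegee
  rot[6] = f$gegeee
  rot[7] = $gegeeef
Sorted (with $ < everything):
  sorted[0] = $gegeeef
  sorted[1] = eeef$geg
  sorted[2] = eef$gege
  sorted[3] = ef$gegee
  sorted[4] = egeeef$g
  sorted[5] = f$gegeee
  sorted[6] = geeef$ge
  sorted[7] = gegeeef$
sorted[3] = ef$gegee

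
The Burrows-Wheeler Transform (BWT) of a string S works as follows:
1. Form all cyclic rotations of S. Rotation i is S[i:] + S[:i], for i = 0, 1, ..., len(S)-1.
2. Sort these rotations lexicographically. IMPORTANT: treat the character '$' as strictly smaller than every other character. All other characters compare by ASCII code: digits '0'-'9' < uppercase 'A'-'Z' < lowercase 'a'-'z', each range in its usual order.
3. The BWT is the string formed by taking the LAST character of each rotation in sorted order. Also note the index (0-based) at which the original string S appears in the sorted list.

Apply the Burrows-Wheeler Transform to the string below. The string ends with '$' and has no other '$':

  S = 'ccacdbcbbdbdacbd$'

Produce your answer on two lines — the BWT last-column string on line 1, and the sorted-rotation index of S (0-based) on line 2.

All 17 rotations (rotation i = S[i:]+S[:i]):
  rot[0] = ccacdbcbbdbdacbd$
  rot[1] = cacdbcbbdbdacbd$c
  rot[2] = acdbcbbdbdacbd$cc
  rot[3] = cdbcbbdbdacbd$cca
  rot[4] = dbcbbdbdacbd$ccac
  rot[5] = bcbbdbdacbd$ccacd
  rot[6] = cbbdbdacbd$ccacdb
  rot[7] = bbdbdacbd$ccacdbc
  rot[8] = bdbdacbd$ccacdbcb
  rot[9] = dbdacbd$ccacdbcbb
  rot[10] = bdacbd$ccacdbcbbd
  rot[11] = dacbd$ccacdbcbbdb
  rot[12] = acbd$ccacdbcbbdbd
  rot[13] = cbd$ccacdbcbbdbda
  rot[14] = bd$ccacdbcbbdbdac
  rot[15] = d$ccacdbcbbdbdacb
  rot[16] = $ccacdbcbbdbdacbd
Sorted (with $ < everything):
  sorted[0] = $ccacdbcbbdbdacbd  (last char: 'd')
  sorted[1] = acbd$ccacdbcbbdbd  (last char: 'd')
  sorted[2] = acdbcbbdbdacbd$cc  (last char: 'c')
  sorted[3] = bbdbdacbd$ccacdbc  (last char: 'c')
  sorted[4] = bcbbdbdacbd$ccacd  (last char: 'd')
  sorted[5] = bd$ccacdbcbbdbdac  (last char: 'c')
  sorted[6] = bdacbd$ccacdbcbbd  (last char: 'd')
  sorted[7] = bdbdacbd$ccacdbcb  (last char: 'b')
  sorted[8] = cacdbcbbdbdacbd$c  (last char: 'c')
  sorted[9] = cbbdbdacbd$ccacdb  (last char: 'b')
  sorted[10] = cbd$ccacdbcbbdbda  (last char: 'a')
  sorted[11] = ccacdbcbbdbdacbd$  (last char: '$')
  sorted[12] = cdbcbbdbdacbd$cca  (last char: 'a')
  sorted[13] = d$ccacdbcbbdbdacb  (last char: 'b')
  sorted[14] = dacbd$ccacdbcbbdb  (last char: 'b')
  sorted[15] = dbcbbdbdacbd$ccac  (last char: 'c')
  sorted[16] = dbdacbd$ccacdbcbb  (last char: 'b')
Last column: ddccdcdbcba$abbcb
Original string S is at sorted index 11

Answer: ddccdcdbcba$abbcb
11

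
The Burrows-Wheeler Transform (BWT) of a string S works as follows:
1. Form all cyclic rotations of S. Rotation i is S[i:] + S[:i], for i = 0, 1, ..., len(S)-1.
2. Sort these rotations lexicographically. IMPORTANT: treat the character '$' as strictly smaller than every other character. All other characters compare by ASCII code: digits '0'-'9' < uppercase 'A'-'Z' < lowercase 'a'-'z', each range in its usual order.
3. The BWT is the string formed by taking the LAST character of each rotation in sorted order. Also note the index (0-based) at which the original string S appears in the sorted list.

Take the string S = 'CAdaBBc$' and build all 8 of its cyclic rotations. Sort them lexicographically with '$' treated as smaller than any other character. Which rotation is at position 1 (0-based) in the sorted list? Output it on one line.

All 8 rotations (rotation i = S[i:]+S[:i]):
  rot[0] = CAdaBBc$
  rot[1] = AdaBBc$C
  rot[2] = daBBc$CA
  rot[3] = aBBc$CAd
  rot[4] = BBc$CAda
  rot[5] = Bc$CAdaB
  rot[6] = c$CAdaBB
  rot[7] = $CAdaBBc
Sorted (with $ < everything):
  sorted[0] = $CAdaBBc
  sorted[1] = AdaBBc$C
  sorted[2] = BBc$CAda
  sorted[3] = Bc$CAdaB
  sorted[4] = CAdaBBc$
  sorted[5] = aBBc$CAd
  sorted[6] = c$CAdaBB
  sorted[7] = daBBc$CA
sorted[1] = AdaBBc$C

Answer: AdaBBc$C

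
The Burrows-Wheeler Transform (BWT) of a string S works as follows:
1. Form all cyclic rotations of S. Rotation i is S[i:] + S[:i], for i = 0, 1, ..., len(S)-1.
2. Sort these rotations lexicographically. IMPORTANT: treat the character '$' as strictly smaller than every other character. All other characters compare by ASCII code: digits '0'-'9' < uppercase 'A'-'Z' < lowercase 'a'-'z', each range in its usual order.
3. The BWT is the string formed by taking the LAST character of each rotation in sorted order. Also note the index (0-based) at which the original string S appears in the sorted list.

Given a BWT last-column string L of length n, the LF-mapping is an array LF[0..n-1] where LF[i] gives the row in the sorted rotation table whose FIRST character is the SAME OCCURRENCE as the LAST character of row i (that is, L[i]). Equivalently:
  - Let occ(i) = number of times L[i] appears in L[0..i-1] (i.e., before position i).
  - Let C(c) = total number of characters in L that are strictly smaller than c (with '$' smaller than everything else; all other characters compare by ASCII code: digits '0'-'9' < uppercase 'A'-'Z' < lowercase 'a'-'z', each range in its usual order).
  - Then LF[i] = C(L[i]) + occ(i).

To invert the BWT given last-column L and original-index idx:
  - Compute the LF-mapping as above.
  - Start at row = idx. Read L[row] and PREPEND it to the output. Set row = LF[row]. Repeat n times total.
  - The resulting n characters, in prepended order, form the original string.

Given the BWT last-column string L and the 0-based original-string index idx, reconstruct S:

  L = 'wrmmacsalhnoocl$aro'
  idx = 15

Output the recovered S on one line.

LF mapping: 18 15 9 10 1 4 17 2 7 6 11 12 13 5 8 0 3 16 14
Walk LF starting at row 15, prepending L[row]:
  step 1: row=15, L[15]='$', prepend. Next row=LF[15]=0
  step 2: row=0, L[0]='w', prepend. Next row=LF[0]=18
  step 3: row=18, L[18]='o', prepend. Next row=LF[18]=14
  step 4: row=14, L[14]='l', prepend. Next row=LF[14]=8
  step 5: row=8, L[8]='l', prepend. Next row=LF[8]=7
  step 6: row=7, L[7]='a', prepend. Next row=LF[7]=2
  step 7: row=2, L[2]='m', prepend. Next row=LF[2]=9
  step 8: row=9, L[9]='h', prepend. Next row=LF[9]=6
  step 9: row=6, L[6]='s', prepend. Next row=LF[6]=17
  step 10: row=17, L[17]='r', prepend. Next row=LF[17]=16
  step 11: row=16, L[16]='a', prepend. Next row=LF[16]=3
  step 12: row=3, L[3]='m', prepend. Next row=LF[3]=10
  step 13: row=10, L[10]='n', prepend. Next row=LF[10]=11
  step 14: row=11, L[11]='o', prepend. Next row=LF[11]=12
  step 15: row=12, L[12]='o', prepend. Next row=LF[12]=13
  step 16: row=13, L[13]='c', prepend. Next row=LF[13]=5
  step 17: row=5, L[5]='c', prepend. Next row=LF[5]=4
  step 18: row=4, L[4]='a', prepend. Next row=LF[4]=1
  step 19: row=1, L[1]='r', prepend. Next row=LF[1]=15
Reversed output: raccoonmarshmallow$

Answer: raccoonmarshmallow$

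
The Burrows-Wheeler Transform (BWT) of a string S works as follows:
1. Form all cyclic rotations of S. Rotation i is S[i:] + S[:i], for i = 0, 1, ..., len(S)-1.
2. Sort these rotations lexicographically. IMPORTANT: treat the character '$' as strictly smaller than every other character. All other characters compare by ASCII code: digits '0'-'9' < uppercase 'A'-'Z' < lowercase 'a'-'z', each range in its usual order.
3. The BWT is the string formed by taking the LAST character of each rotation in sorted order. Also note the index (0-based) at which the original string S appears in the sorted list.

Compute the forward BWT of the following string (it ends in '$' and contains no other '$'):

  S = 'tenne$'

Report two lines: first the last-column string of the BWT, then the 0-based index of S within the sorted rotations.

Answer: entne$
5

Derivation:
All 6 rotations (rotation i = S[i:]+S[:i]):
  rot[0] = tenne$
  rot[1] = enne$t
  rot[2] = nne$te
  rot[3] = ne$ten
  rot[4] = e$tenn
  rot[5] = $tenne
Sorted (with $ < everything):
  sorted[0] = $tenne  (last char: 'e')
  sorted[1] = e$tenn  (last char: 'n')
  sorted[2] = enne$t  (last char: 't')
  sorted[3] = ne$ten  (last char: 'n')
  sorted[4] = nne$te  (last char: 'e')
  sorted[5] = tenne$  (last char: '$')
Last column: entne$
Original string S is at sorted index 5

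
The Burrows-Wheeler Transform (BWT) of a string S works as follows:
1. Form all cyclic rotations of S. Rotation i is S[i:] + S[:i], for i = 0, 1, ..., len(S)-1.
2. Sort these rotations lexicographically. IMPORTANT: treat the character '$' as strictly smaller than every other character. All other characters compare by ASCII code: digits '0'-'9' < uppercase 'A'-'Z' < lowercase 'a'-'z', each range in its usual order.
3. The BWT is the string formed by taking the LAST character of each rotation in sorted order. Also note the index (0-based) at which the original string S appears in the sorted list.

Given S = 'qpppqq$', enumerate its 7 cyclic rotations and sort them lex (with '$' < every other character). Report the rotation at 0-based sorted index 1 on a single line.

All 7 rotations (rotation i = S[i:]+S[:i]):
  rot[0] = qpppqq$
  rot[1] = pppqq$q
  rot[2] = ppqq$qp
  rot[3] = pqq$qpp
  rot[4] = qq$qppp
  rot[5] = q$qpppq
  rot[6] = $qpppqq
Sorted (with $ < everything):
  sorted[0] = $qpppqq
  sorted[1] = pppqq$q
  sorted[2] = ppqq$qp
  sorted[3] = pqq$qpp
  sorted[4] = q$qpppq
  sorted[5] = qpppqq$
  sorted[6] = qq$qppp
sorted[1] = pppqq$q

Answer: pppqq$q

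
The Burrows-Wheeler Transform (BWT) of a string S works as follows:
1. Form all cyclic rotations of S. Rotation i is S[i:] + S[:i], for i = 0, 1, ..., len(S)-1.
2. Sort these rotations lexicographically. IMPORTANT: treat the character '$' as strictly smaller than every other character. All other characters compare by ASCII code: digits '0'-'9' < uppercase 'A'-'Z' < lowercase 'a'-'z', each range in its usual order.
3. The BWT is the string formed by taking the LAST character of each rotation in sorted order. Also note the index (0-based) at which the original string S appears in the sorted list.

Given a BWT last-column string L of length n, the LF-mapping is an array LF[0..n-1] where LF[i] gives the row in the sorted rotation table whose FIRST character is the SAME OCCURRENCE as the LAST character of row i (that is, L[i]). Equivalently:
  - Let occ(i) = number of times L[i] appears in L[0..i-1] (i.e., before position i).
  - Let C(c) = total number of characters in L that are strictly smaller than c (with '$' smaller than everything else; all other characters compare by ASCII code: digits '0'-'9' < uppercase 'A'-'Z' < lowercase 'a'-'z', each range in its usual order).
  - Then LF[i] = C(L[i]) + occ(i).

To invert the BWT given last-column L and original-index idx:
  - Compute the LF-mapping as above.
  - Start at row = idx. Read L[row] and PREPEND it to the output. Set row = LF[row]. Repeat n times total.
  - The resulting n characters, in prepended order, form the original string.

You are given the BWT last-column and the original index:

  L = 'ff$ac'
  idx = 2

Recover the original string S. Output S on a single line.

Answer: cfaf$

Derivation:
LF mapping: 3 4 0 1 2
Walk LF starting at row 2, prepending L[row]:
  step 1: row=2, L[2]='$', prepend. Next row=LF[2]=0
  step 2: row=0, L[0]='f', prepend. Next row=LF[0]=3
  step 3: row=3, L[3]='a', prepend. Next row=LF[3]=1
  step 4: row=1, L[1]='f', prepend. Next row=LF[1]=4
  step 5: row=4, L[4]='c', prepend. Next row=LF[4]=2
Reversed output: cfaf$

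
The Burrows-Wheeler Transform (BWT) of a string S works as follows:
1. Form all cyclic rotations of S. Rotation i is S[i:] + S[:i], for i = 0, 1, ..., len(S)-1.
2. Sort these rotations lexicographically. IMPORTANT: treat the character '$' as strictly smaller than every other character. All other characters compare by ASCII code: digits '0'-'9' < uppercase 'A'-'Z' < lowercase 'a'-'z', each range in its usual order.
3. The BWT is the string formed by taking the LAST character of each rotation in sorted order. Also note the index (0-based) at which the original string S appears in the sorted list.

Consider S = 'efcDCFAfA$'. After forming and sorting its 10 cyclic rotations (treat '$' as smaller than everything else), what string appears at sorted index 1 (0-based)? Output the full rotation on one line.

All 10 rotations (rotation i = S[i:]+S[:i]):
  rot[0] = efcDCFAfA$
  rot[1] = fcDCFAfA$e
  rot[2] = cDCFAfA$ef
  rot[3] = DCFAfA$efc
  rot[4] = CFAfA$efcD
  rot[5] = FAfA$efcDC
  rot[6] = AfA$efcDCF
  rot[7] = fA$efcDCFA
  rot[8] = A$efcDCFAf
  rot[9] = $efcDCFAfA
Sorted (with $ < everything):
  sorted[0] = $efcDCFAfA
  sorted[1] = A$efcDCFAf
  sorted[2] = AfA$efcDCF
  sorted[3] = CFAfA$efcD
  sorted[4] = DCFAfA$efc
  sorted[5] = FAfA$efcDC
  sorted[6] = cDCFAfA$ef
  sorted[7] = efcDCFAfA$
  sorted[8] = fA$efcDCFA
  sorted[9] = fcDCFAfA$e
sorted[1] = A$efcDCFAf

Answer: A$efcDCFAf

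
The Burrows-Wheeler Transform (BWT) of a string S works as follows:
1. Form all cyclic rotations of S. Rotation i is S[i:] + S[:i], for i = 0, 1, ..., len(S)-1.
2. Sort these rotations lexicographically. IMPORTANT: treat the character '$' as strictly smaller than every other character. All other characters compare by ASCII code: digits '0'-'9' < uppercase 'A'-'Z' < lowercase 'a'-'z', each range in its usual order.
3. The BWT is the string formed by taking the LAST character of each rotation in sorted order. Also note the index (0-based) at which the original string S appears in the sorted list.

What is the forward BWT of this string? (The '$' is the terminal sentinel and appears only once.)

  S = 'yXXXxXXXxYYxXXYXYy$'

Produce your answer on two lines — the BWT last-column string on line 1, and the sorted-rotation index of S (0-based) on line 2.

All 19 rotations (rotation i = S[i:]+S[:i]):
  rot[0] = yXXXxXXXxYYxXXYXYy$
  rot[1] = XXXxXXXxYYxXXYXYy$y
  rot[2] = XXxXXXxYYxXXYXYy$yX
  rot[3] = XxXXXxYYxXXYXYy$yXX
  rot[4] = xXXXxYYxXXYXYy$yXXX
  rot[5] = XXXxYYxXXYXYy$yXXXx
  rot[6] = XXxYYxXXYXYy$yXXXxX
  rot[7] = XxYYxXXYXYy$yXXXxXX
  rot[8] = xYYxXXYXYy$yXXXxXXX
  rot[9] = YYxXXYXYy$yXXXxXXXx
  rot[10] = YxXXYXYy$yXXXxXXXxY
  rot[11] = xXXYXYy$yXXXxXXXxYY
  rot[12] = XXYXYy$yXXXxXXXxYYx
  rot[13] = XYXYy$yXXXxXXXxYYxX
  rot[14] = YXYy$yXXXxXXXxYYxXX
  rot[15] = XYy$yXXXxXXXxYYxXXY
  rot[16] = Yy$yXXXxXXXxYYxXXYX
  rot[17] = y$yXXXxXXXxYYxXXYXY
  rot[18] = $yXXXxXXXxYYxXXYXYy
Sorted (with $ < everything):
  sorted[0] = $yXXXxXXXxYYxXXYXYy  (last char: 'y')
  sorted[1] = XXXxXXXxYYxXXYXYy$y  (last char: 'y')
  sorted[2] = XXXxYYxXXYXYy$yXXXx  (last char: 'x')
  sorted[3] = XXYXYy$yXXXxXXXxYYx  (last char: 'x')
  sorted[4] = XXxXXXxYYxXXYXYy$yX  (last char: 'X')
  sorted[5] = XXxYYxXXYXYy$yXXXxX  (last char: 'X')
  sorted[6] = XYXYy$yXXXxXXXxYYxX  (last char: 'X')
  sorted[7] = XYy$yXXXxXXXxYYxXXY  (last char: 'Y')
  sorted[8] = XxXXXxYYxXXYXYy$yXX  (last char: 'X')
  sorted[9] = XxYYxXXYXYy$yXXXxXX  (last char: 'X')
  sorted[10] = YXYy$yXXXxXXXxYYxXX  (last char: 'X')
  sorted[11] = YYxXXYXYy$yXXXxXXXx  (last char: 'x')
  sorted[12] = YxXXYXYy$yXXXxXXXxY  (last char: 'Y')
  sorted[13] = Yy$yXXXxXXXxYYxXXYX  (last char: 'X')
  sorted[14] = xXXXxYYxXXYXYy$yXXX  (last char: 'X')
  sorted[15] = xXXYXYy$yXXXxXXXxYY  (last char: 'Y')
  sorted[16] = xYYxXXYXYy$yXXXxXXX  (last char: 'X')
  sorted[17] = y$yXXXxXXXxYYxXXYXY  (last char: 'Y')
  sorted[18] = yXXXxXXXxYYxXXYXYy$  (last char: '$')
Last column: yyxxXXXYXXXxYXXYXY$
Original string S is at sorted index 18

Answer: yyxxXXXYXXXxYXXYXY$
18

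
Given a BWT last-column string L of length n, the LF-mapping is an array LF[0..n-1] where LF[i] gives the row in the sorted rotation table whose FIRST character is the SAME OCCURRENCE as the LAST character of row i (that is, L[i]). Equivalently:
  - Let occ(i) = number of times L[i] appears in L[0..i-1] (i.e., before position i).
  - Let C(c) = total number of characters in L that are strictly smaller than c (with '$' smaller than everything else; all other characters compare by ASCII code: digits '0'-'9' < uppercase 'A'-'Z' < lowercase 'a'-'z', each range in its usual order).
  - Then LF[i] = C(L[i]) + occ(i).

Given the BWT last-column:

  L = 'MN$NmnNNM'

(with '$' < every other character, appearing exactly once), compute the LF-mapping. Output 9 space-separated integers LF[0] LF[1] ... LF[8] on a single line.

Answer: 1 3 0 4 7 8 5 6 2

Derivation:
Char counts: '$':1, 'M':2, 'N':4, 'm':1, 'n':1
C (first-col start): C('$')=0, C('M')=1, C('N')=3, C('m')=7, C('n')=8
L[0]='M': occ=0, LF[0]=C('M')+0=1+0=1
L[1]='N': occ=0, LF[1]=C('N')+0=3+0=3
L[2]='$': occ=0, LF[2]=C('$')+0=0+0=0
L[3]='N': occ=1, LF[3]=C('N')+1=3+1=4
L[4]='m': occ=0, LF[4]=C('m')+0=7+0=7
L[5]='n': occ=0, LF[5]=C('n')+0=8+0=8
L[6]='N': occ=2, LF[6]=C('N')+2=3+2=5
L[7]='N': occ=3, LF[7]=C('N')+3=3+3=6
L[8]='M': occ=1, LF[8]=C('M')+1=1+1=2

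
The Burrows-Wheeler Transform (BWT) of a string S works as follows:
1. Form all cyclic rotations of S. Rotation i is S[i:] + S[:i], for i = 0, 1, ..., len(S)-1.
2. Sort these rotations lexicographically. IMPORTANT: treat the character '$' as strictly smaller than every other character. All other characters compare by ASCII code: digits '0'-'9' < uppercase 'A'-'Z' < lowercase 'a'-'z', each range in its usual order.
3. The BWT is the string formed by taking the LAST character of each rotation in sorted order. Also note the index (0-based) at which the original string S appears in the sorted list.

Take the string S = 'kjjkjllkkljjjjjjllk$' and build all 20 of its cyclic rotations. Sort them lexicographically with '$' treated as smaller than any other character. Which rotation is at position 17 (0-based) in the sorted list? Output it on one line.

Answer: lkkljjjjjjllk$kjjkjl

Derivation:
All 20 rotations (rotation i = S[i:]+S[:i]):
  rot[0] = kjjkjllkkljjjjjjllk$
  rot[1] = jjkjllkkljjjjjjllk$k
  rot[2] = jkjllkkljjjjjjllk$kj
  rot[3] = kjllkkljjjjjjllk$kjj
  rot[4] = jllkkljjjjjjllk$kjjk
  rot[5] = llkkljjjjjjllk$kjjkj
  rot[6] = lkkljjjjjjllk$kjjkjl
  rot[7] = kkljjjjjjllk$kjjkjll
  rot[8] = kljjjjjjllk$kjjkjllk
  rot[9] = ljjjjjjllk$kjjkjllkk
  rot[10] = jjjjjjllk$kjjkjllkkl
  rot[11] = jjjjjllk$kjjkjllkklj
  rot[12] = jjjjllk$kjjkjllkkljj
  rot[13] = jjjllk$kjjkjllkkljjj
  rot[14] = jjllk$kjjkjllkkljjjj
  rot[15] = jllk$kjjkjllkkljjjjj
  rot[16] = llk$kjjkjllkkljjjjjj
  rot[17] = lk$kjjkjllkkljjjjjjl
  rot[18] = k$kjjkjllkkljjjjjjll
  rot[19] = $kjjkjllkkljjjjjjllk
Sorted (with $ < everything):
  sorted[0] = $kjjkjllkkljjjjjjllk
  sorted[1] = jjjjjjllk$kjjkjllkkl
  sorted[2] = jjjjjllk$kjjkjllkklj
  sorted[3] = jjjjllk$kjjkjllkkljj
  sorted[4] = jjjllk$kjjkjllkkljjj
  sorted[5] = jjkjllkkljjjjjjllk$k
  sorted[6] = jjllk$kjjkjllkkljjjj
  sorted[7] = jkjllkkljjjjjjllk$kj
  sorted[8] = jllk$kjjkjllkkljjjjj
  sorted[9] = jllkkljjjjjjllk$kjjk
  sorted[10] = k$kjjkjllkkljjjjjjll
  sorted[11] = kjjkjllkkljjjjjjllk$
  sorted[12] = kjllkkljjjjjjllk$kjj
  sorted[13] = kkljjjjjjllk$kjjkjll
  sorted[14] = kljjjjjjllk$kjjkjllk
  sorted[15] = ljjjjjjllk$kjjkjllkk
  sorted[16] = lk$kjjkjllkkljjjjjjl
  sorted[17] = lkkljjjjjjllk$kjjkjl
  sorted[18] = llk$kjjkjllkkljjjjjj
  sorted[19] = llkkljjjjjjllk$kjjkj
sorted[17] = lkkljjjjjjllk$kjjkjl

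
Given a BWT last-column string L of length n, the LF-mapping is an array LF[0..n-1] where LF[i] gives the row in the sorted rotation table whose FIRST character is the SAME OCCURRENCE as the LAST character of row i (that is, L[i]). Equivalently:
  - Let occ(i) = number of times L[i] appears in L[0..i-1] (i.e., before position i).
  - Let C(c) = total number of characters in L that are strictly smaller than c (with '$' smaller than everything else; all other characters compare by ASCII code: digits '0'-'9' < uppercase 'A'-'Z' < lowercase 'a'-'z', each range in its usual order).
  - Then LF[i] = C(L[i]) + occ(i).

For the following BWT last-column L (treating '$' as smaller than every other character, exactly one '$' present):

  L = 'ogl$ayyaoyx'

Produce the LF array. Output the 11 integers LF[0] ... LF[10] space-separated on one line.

Char counts: '$':1, 'a':2, 'g':1, 'l':1, 'o':2, 'x':1, 'y':3
C (first-col start): C('$')=0, C('a')=1, C('g')=3, C('l')=4, C('o')=5, C('x')=7, C('y')=8
L[0]='o': occ=0, LF[0]=C('o')+0=5+0=5
L[1]='g': occ=0, LF[1]=C('g')+0=3+0=3
L[2]='l': occ=0, LF[2]=C('l')+0=4+0=4
L[3]='$': occ=0, LF[3]=C('$')+0=0+0=0
L[4]='a': occ=0, LF[4]=C('a')+0=1+0=1
L[5]='y': occ=0, LF[5]=C('y')+0=8+0=8
L[6]='y': occ=1, LF[6]=C('y')+1=8+1=9
L[7]='a': occ=1, LF[7]=C('a')+1=1+1=2
L[8]='o': occ=1, LF[8]=C('o')+1=5+1=6
L[9]='y': occ=2, LF[9]=C('y')+2=8+2=10
L[10]='x': occ=0, LF[10]=C('x')+0=7+0=7

Answer: 5 3 4 0 1 8 9 2 6 10 7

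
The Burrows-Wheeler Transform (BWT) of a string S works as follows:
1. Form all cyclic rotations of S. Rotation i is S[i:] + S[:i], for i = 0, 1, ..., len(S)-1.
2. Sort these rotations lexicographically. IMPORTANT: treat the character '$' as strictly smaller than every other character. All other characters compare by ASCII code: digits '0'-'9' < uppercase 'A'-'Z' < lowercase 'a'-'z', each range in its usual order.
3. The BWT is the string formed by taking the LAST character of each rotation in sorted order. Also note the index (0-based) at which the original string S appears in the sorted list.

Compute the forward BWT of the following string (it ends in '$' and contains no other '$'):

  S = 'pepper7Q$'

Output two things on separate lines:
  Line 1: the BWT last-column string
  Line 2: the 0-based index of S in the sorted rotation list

All 9 rotations (rotation i = S[i:]+S[:i]):
  rot[0] = pepper7Q$
  rot[1] = epper7Q$p
  rot[2] = pper7Q$pe
  rot[3] = per7Q$pep
  rot[4] = er7Q$pepp
  rot[5] = r7Q$peppe
  rot[6] = 7Q$pepper
  rot[7] = Q$pepper7
  rot[8] = $pepper7Q
Sorted (with $ < everything):
  sorted[0] = $pepper7Q  (last char: 'Q')
  sorted[1] = 7Q$pepper  (last char: 'r')
  sorted[2] = Q$pepper7  (last char: '7')
  sorted[3] = epper7Q$p  (last char: 'p')
  sorted[4] = er7Q$pepp  (last char: 'p')
  sorted[5] = pepper7Q$  (last char: '$')
  sorted[6] = per7Q$pep  (last char: 'p')
  sorted[7] = pper7Q$pe  (last char: 'e')
  sorted[8] = r7Q$peppe  (last char: 'e')
Last column: Qr7pp$pee
Original string S is at sorted index 5

Answer: Qr7pp$pee
5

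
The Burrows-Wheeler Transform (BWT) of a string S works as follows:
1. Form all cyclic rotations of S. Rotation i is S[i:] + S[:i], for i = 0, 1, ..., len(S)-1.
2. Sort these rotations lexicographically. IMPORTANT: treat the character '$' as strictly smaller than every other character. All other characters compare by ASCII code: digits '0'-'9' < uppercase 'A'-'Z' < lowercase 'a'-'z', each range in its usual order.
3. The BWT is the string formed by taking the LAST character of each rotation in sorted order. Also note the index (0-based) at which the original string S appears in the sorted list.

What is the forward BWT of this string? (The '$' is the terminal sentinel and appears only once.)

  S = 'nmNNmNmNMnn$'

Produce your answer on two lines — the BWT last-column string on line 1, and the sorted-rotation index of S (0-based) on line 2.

Answer: nNmmmNNnNn$M
10

Derivation:
All 12 rotations (rotation i = S[i:]+S[:i]):
  rot[0] = nmNNmNmNMnn$
  rot[1] = mNNmNmNMnn$n
  rot[2] = NNmNmNMnn$nm
  rot[3] = NmNmNMnn$nmN
  rot[4] = mNmNMnn$nmNN
  rot[5] = NmNMnn$nmNNm
  rot[6] = mNMnn$nmNNmN
  rot[7] = NMnn$nmNNmNm
  rot[8] = Mnn$nmNNmNmN
  rot[9] = nn$nmNNmNmNM
  rot[10] = n$nmNNmNmNMn
  rot[11] = $nmNNmNmNMnn
Sorted (with $ < everything):
  sorted[0] = $nmNNmNmNMnn  (last char: 'n')
  sorted[1] = Mnn$nmNNmNmN  (last char: 'N')
  sorted[2] = NMnn$nmNNmNm  (last char: 'm')
  sorted[3] = NNmNmNMnn$nm  (last char: 'm')
  sorted[4] = NmNMnn$nmNNm  (last char: 'm')
  sorted[5] = NmNmNMnn$nmN  (last char: 'N')
  sorted[6] = mNMnn$nmNNmN  (last char: 'N')
  sorted[7] = mNNmNmNMnn$n  (last char: 'n')
  sorted[8] = mNmNMnn$nmNN  (last char: 'N')
  sorted[9] = n$nmNNmNmNMn  (last char: 'n')
  sorted[10] = nmNNmNmNMnn$  (last char: '$')
  sorted[11] = nn$nmNNmNmNM  (last char: 'M')
Last column: nNmmmNNnNn$M
Original string S is at sorted index 10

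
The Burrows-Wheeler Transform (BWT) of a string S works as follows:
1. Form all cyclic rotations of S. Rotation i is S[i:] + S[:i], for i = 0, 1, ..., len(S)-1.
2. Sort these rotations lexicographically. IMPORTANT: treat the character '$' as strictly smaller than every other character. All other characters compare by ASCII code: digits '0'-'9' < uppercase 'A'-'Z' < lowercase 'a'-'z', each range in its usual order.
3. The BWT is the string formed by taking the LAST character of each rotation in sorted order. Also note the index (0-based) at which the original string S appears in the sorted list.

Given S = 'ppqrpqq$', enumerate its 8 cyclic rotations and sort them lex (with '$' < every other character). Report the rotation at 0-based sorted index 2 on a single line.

All 8 rotations (rotation i = S[i:]+S[:i]):
  rot[0] = ppqrpqq$
  rot[1] = pqrpqq$p
  rot[2] = qrpqq$pp
  rot[3] = rpqq$ppq
  rot[4] = pqq$ppqr
  rot[5] = qq$ppqrp
  rot[6] = q$ppqrpq
  rot[7] = $ppqrpqq
Sorted (with $ < everything):
  sorted[0] = $ppqrpqq
  sorted[1] = ppqrpqq$
  sorted[2] = pqq$ppqr
  sorted[3] = pqrpqq$p
  sorted[4] = q$ppqrpq
  sorted[5] = qq$ppqrp
  sorted[6] = qrpqq$pp
  sorted[7] = rpqq$ppq
sorted[2] = pqq$ppqr

Answer: pqq$ppqr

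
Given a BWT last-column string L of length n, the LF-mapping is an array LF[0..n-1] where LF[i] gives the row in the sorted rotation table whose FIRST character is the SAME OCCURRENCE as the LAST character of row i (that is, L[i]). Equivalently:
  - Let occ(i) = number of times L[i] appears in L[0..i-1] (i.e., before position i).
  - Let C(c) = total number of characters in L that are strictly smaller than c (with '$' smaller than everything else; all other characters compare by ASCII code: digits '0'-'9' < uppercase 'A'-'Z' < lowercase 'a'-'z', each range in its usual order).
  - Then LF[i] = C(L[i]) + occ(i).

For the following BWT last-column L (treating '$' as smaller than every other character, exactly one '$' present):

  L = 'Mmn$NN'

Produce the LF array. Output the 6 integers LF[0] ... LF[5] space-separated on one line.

Answer: 1 4 5 0 2 3

Derivation:
Char counts: '$':1, 'M':1, 'N':2, 'm':1, 'n':1
C (first-col start): C('$')=0, C('M')=1, C('N')=2, C('m')=4, C('n')=5
L[0]='M': occ=0, LF[0]=C('M')+0=1+0=1
L[1]='m': occ=0, LF[1]=C('m')+0=4+0=4
L[2]='n': occ=0, LF[2]=C('n')+0=5+0=5
L[3]='$': occ=0, LF[3]=C('$')+0=0+0=0
L[4]='N': occ=0, LF[4]=C('N')+0=2+0=2
L[5]='N': occ=1, LF[5]=C('N')+1=2+1=3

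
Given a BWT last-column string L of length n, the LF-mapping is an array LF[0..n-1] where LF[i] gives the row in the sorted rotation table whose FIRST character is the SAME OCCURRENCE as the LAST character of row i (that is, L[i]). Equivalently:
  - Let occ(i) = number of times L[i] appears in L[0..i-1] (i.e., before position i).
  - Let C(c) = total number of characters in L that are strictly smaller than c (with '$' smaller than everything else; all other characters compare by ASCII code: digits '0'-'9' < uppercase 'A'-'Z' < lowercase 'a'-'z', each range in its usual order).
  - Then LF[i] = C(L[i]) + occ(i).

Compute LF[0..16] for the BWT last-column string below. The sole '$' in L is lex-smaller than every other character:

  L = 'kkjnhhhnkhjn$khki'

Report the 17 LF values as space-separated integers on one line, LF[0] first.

Answer: 9 10 7 14 1 2 3 15 11 4 8 16 0 12 5 13 6

Derivation:
Char counts: '$':1, 'h':5, 'i':1, 'j':2, 'k':5, 'n':3
C (first-col start): C('$')=0, C('h')=1, C('i')=6, C('j')=7, C('k')=9, C('n')=14
L[0]='k': occ=0, LF[0]=C('k')+0=9+0=9
L[1]='k': occ=1, LF[1]=C('k')+1=9+1=10
L[2]='j': occ=0, LF[2]=C('j')+0=7+0=7
L[3]='n': occ=0, LF[3]=C('n')+0=14+0=14
L[4]='h': occ=0, LF[4]=C('h')+0=1+0=1
L[5]='h': occ=1, LF[5]=C('h')+1=1+1=2
L[6]='h': occ=2, LF[6]=C('h')+2=1+2=3
L[7]='n': occ=1, LF[7]=C('n')+1=14+1=15
L[8]='k': occ=2, LF[8]=C('k')+2=9+2=11
L[9]='h': occ=3, LF[9]=C('h')+3=1+3=4
L[10]='j': occ=1, LF[10]=C('j')+1=7+1=8
L[11]='n': occ=2, LF[11]=C('n')+2=14+2=16
L[12]='$': occ=0, LF[12]=C('$')+0=0+0=0
L[13]='k': occ=3, LF[13]=C('k')+3=9+3=12
L[14]='h': occ=4, LF[14]=C('h')+4=1+4=5
L[15]='k': occ=4, LF[15]=C('k')+4=9+4=13
L[16]='i': occ=0, LF[16]=C('i')+0=6+0=6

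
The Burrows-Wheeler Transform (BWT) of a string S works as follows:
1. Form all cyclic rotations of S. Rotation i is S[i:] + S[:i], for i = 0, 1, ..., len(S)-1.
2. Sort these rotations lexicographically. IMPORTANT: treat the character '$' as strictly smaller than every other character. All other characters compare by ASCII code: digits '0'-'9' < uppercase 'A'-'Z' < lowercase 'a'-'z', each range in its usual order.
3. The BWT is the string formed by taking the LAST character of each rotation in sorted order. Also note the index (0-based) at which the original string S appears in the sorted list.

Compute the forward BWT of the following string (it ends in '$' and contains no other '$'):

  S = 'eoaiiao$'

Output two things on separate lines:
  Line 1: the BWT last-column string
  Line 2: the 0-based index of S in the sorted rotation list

Answer: ooi$iaae
3

Derivation:
All 8 rotations (rotation i = S[i:]+S[:i]):
  rot[0] = eoaiiao$
  rot[1] = oaiiao$e
  rot[2] = aiiao$eo
  rot[3] = iiao$eoa
  rot[4] = iao$eoai
  rot[5] = ao$eoaii
  rot[6] = o$eoaiia
  rot[7] = $eoaiiao
Sorted (with $ < everything):
  sorted[0] = $eoaiiao  (last char: 'o')
  sorted[1] = aiiao$eo  (last char: 'o')
  sorted[2] = ao$eoaii  (last char: 'i')
  sorted[3] = eoaiiao$  (last char: '$')
  sorted[4] = iao$eoai  (last char: 'i')
  sorted[5] = iiao$eoa  (last char: 'a')
  sorted[6] = o$eoaiia  (last char: 'a')
  sorted[7] = oaiiao$e  (last char: 'e')
Last column: ooi$iaae
Original string S is at sorted index 3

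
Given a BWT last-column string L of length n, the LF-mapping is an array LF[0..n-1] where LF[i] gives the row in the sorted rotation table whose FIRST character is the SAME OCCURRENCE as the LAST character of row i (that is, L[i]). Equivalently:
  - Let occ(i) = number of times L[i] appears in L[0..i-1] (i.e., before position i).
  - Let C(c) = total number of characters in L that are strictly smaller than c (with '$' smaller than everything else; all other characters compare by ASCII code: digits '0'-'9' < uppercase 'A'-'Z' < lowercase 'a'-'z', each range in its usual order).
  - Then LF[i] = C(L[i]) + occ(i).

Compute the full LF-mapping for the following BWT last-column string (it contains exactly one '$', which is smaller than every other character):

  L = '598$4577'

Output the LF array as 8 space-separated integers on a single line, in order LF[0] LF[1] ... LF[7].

Char counts: '$':1, '4':1, '5':2, '7':2, '8':1, '9':1
C (first-col start): C('$')=0, C('4')=1, C('5')=2, C('7')=4, C('8')=6, C('9')=7
L[0]='5': occ=0, LF[0]=C('5')+0=2+0=2
L[1]='9': occ=0, LF[1]=C('9')+0=7+0=7
L[2]='8': occ=0, LF[2]=C('8')+0=6+0=6
L[3]='$': occ=0, LF[3]=C('$')+0=0+0=0
L[4]='4': occ=0, LF[4]=C('4')+0=1+0=1
L[5]='5': occ=1, LF[5]=C('5')+1=2+1=3
L[6]='7': occ=0, LF[6]=C('7')+0=4+0=4
L[7]='7': occ=1, LF[7]=C('7')+1=4+1=5

Answer: 2 7 6 0 1 3 4 5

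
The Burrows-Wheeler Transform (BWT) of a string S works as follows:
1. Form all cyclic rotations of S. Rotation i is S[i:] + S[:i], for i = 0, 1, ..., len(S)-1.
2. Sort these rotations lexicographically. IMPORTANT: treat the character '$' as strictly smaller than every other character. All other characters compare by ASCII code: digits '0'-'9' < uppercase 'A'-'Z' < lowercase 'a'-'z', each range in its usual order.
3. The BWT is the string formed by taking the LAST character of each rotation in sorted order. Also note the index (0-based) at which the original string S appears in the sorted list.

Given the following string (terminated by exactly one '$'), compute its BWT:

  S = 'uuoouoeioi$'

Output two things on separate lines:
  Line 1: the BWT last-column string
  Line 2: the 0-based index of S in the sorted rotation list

All 11 rotations (rotation i = S[i:]+S[:i]):
  rot[0] = uuoouoeioi$
  rot[1] = uoouoeioi$u
  rot[2] = oouoeioi$uu
  rot[3] = ouoeioi$uuo
  rot[4] = uoeioi$uuoo
  rot[5] = oeioi$uuoou
  rot[6] = eioi$uuoouo
  rot[7] = ioi$uuoouoe
  rot[8] = oi$uuoouoei
  rot[9] = i$uuoouoeio
  rot[10] = $uuoouoeioi
Sorted (with $ < everything):
  sorted[0] = $uuoouoeioi  (last char: 'i')
  sorted[1] = eioi$uuoouo  (last char: 'o')
  sorted[2] = i$uuoouoeio  (last char: 'o')
  sorted[3] = ioi$uuoouoe  (last char: 'e')
  sorted[4] = oeioi$uuoou  (last char: 'u')
  sorted[5] = oi$uuoouoei  (last char: 'i')
  sorted[6] = oouoeioi$uu  (last char: 'u')
  sorted[7] = ouoeioi$uuo  (last char: 'o')
  sorted[8] = uoeioi$uuoo  (last char: 'o')
  sorted[9] = uoouoeioi$u  (last char: 'u')
  sorted[10] = uuoouoeioi$  (last char: '$')
Last column: iooeuiuoou$
Original string S is at sorted index 10

Answer: iooeuiuoou$
10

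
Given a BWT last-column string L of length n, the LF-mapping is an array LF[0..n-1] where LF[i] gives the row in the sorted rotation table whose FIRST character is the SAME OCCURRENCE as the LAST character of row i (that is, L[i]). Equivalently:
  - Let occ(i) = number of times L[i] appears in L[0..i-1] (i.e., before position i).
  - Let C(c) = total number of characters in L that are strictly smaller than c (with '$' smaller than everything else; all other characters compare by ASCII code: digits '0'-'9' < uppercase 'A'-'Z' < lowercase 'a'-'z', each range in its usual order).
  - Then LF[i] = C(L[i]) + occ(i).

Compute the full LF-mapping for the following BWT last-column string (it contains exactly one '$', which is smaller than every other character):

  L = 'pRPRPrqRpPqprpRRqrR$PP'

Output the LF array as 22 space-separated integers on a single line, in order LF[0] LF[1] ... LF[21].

Answer: 12 6 1 7 2 19 16 8 13 3 17 14 20 15 9 10 18 21 11 0 4 5

Derivation:
Char counts: '$':1, 'P':5, 'R':6, 'p':4, 'q':3, 'r':3
C (first-col start): C('$')=0, C('P')=1, C('R')=6, C('p')=12, C('q')=16, C('r')=19
L[0]='p': occ=0, LF[0]=C('p')+0=12+0=12
L[1]='R': occ=0, LF[1]=C('R')+0=6+0=6
L[2]='P': occ=0, LF[2]=C('P')+0=1+0=1
L[3]='R': occ=1, LF[3]=C('R')+1=6+1=7
L[4]='P': occ=1, LF[4]=C('P')+1=1+1=2
L[5]='r': occ=0, LF[5]=C('r')+0=19+0=19
L[6]='q': occ=0, LF[6]=C('q')+0=16+0=16
L[7]='R': occ=2, LF[7]=C('R')+2=6+2=8
L[8]='p': occ=1, LF[8]=C('p')+1=12+1=13
L[9]='P': occ=2, LF[9]=C('P')+2=1+2=3
L[10]='q': occ=1, LF[10]=C('q')+1=16+1=17
L[11]='p': occ=2, LF[11]=C('p')+2=12+2=14
L[12]='r': occ=1, LF[12]=C('r')+1=19+1=20
L[13]='p': occ=3, LF[13]=C('p')+3=12+3=15
L[14]='R': occ=3, LF[14]=C('R')+3=6+3=9
L[15]='R': occ=4, LF[15]=C('R')+4=6+4=10
L[16]='q': occ=2, LF[16]=C('q')+2=16+2=18
L[17]='r': occ=2, LF[17]=C('r')+2=19+2=21
L[18]='R': occ=5, LF[18]=C('R')+5=6+5=11
L[19]='$': occ=0, LF[19]=C('$')+0=0+0=0
L[20]='P': occ=3, LF[20]=C('P')+3=1+3=4
L[21]='P': occ=4, LF[21]=C('P')+4=1+4=5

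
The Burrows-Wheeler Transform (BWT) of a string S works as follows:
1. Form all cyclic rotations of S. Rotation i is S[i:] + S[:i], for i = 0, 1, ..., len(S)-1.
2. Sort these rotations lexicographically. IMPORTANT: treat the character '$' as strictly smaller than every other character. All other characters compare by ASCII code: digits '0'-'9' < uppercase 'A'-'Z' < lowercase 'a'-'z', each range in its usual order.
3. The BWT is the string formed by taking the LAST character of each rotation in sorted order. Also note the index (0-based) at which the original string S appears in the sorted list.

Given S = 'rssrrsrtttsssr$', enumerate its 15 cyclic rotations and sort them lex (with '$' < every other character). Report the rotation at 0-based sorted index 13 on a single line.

Answer: ttsssr$rssrrsrt

Derivation:
All 15 rotations (rotation i = S[i:]+S[:i]):
  rot[0] = rssrrsrtttsssr$
  rot[1] = ssrrsrtttsssr$r
  rot[2] = srrsrtttsssr$rs
  rot[3] = rrsrtttsssr$rss
  rot[4] = rsrtttsssr$rssr
  rot[5] = srtttsssr$rssrr
  rot[6] = rtttsssr$rssrrs
  rot[7] = tttsssr$rssrrsr
  rot[8] = ttsssr$rssrrsrt
  rot[9] = tsssr$rssrrsrtt
  rot[10] = sssr$rssrrsrttt
  rot[11] = ssr$rssrrsrttts
  rot[12] = sr$rssrrsrtttss
  rot[13] = r$rssrrsrtttsss
  rot[14] = $rssrrsrtttsssr
Sorted (with $ < everything):
  sorted[0] = $rssrrsrtttsssr
  sorted[1] = r$rssrrsrtttsss
  sorted[2] = rrsrtttsssr$rss
  sorted[3] = rsrtttsssr$rssr
  sorted[4] = rssrrsrtttsssr$
  sorted[5] = rtttsssr$rssrrs
  sorted[6] = sr$rssrrsrtttss
  sorted[7] = srrsrtttsssr$rs
  sorted[8] = srtttsssr$rssrr
  sorted[9] = ssr$rssrrsrttts
  sorted[10] = ssrrsrtttsssr$r
  sorted[11] = sssr$rssrrsrttt
  sorted[12] = tsssr$rssrrsrtt
  sorted[13] = ttsssr$rssrrsrt
  sorted[14] = tttsssr$rssrrsr
sorted[13] = ttsssr$rssrrsrt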